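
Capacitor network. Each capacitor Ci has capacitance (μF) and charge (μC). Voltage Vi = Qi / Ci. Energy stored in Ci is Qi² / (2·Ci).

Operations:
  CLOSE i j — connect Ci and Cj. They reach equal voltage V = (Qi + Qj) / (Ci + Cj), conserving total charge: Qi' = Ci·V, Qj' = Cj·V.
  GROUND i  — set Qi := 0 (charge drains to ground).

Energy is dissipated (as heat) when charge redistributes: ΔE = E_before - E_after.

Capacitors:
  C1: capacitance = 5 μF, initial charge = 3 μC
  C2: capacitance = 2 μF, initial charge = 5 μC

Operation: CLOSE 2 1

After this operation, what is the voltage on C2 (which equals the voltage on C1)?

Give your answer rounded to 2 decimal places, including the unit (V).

Answer: 1.14 V

Derivation:
Initial: C1(5μF, Q=3μC, V=0.60V), C2(2μF, Q=5μC, V=2.50V)
Op 1: CLOSE 2-1: Q_total=8.00, C_total=7.00, V=1.14; Q2=2.29, Q1=5.71; dissipated=2.579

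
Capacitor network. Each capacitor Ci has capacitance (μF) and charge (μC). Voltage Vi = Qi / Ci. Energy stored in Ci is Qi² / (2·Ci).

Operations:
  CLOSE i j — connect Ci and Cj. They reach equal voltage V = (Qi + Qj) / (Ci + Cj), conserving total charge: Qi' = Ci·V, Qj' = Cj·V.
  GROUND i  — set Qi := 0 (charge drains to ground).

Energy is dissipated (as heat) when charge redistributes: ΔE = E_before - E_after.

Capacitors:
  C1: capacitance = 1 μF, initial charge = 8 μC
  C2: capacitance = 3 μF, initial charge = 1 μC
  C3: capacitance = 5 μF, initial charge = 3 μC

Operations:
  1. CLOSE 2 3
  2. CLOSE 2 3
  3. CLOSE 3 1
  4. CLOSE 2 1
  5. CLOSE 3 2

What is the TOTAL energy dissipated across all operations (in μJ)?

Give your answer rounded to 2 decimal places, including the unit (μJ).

Answer: 24.91 μJ

Derivation:
Initial: C1(1μF, Q=8μC, V=8.00V), C2(3μF, Q=1μC, V=0.33V), C3(5μF, Q=3μC, V=0.60V)
Op 1: CLOSE 2-3: Q_total=4.00, C_total=8.00, V=0.50; Q2=1.50, Q3=2.50; dissipated=0.067
Op 2: CLOSE 2-3: Q_total=4.00, C_total=8.00, V=0.50; Q2=1.50, Q3=2.50; dissipated=0.000
Op 3: CLOSE 3-1: Q_total=10.50, C_total=6.00, V=1.75; Q3=8.75, Q1=1.75; dissipated=23.438
Op 4: CLOSE 2-1: Q_total=3.25, C_total=4.00, V=0.81; Q2=2.44, Q1=0.81; dissipated=0.586
Op 5: CLOSE 3-2: Q_total=11.19, C_total=8.00, V=1.40; Q3=6.99, Q2=4.20; dissipated=0.824
Total dissipated: 24.914 μJ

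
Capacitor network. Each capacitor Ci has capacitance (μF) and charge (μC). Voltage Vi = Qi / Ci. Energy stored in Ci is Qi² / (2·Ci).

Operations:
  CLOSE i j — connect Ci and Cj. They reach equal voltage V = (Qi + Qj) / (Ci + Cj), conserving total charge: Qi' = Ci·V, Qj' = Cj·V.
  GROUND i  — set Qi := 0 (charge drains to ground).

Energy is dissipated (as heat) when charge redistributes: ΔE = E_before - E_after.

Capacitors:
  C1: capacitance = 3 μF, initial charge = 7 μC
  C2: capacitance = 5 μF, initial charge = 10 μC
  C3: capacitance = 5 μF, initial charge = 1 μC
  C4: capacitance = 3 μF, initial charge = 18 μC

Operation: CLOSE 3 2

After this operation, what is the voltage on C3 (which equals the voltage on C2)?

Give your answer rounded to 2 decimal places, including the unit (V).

Answer: 1.10 V

Derivation:
Initial: C1(3μF, Q=7μC, V=2.33V), C2(5μF, Q=10μC, V=2.00V), C3(5μF, Q=1μC, V=0.20V), C4(3μF, Q=18μC, V=6.00V)
Op 1: CLOSE 3-2: Q_total=11.00, C_total=10.00, V=1.10; Q3=5.50, Q2=5.50; dissipated=4.050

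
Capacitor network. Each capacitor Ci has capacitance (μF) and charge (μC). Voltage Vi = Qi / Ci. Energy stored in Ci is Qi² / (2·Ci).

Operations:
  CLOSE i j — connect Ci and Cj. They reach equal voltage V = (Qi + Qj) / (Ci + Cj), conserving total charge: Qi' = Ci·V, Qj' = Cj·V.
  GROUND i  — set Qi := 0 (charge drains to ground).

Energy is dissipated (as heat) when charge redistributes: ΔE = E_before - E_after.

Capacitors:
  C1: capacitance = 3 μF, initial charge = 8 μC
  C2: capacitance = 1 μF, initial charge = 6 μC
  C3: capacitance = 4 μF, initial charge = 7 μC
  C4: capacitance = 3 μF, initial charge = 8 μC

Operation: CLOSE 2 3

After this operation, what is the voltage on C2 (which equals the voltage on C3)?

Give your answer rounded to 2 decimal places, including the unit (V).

Initial: C1(3μF, Q=8μC, V=2.67V), C2(1μF, Q=6μC, V=6.00V), C3(4μF, Q=7μC, V=1.75V), C4(3μF, Q=8μC, V=2.67V)
Op 1: CLOSE 2-3: Q_total=13.00, C_total=5.00, V=2.60; Q2=2.60, Q3=10.40; dissipated=7.225

Answer: 2.60 V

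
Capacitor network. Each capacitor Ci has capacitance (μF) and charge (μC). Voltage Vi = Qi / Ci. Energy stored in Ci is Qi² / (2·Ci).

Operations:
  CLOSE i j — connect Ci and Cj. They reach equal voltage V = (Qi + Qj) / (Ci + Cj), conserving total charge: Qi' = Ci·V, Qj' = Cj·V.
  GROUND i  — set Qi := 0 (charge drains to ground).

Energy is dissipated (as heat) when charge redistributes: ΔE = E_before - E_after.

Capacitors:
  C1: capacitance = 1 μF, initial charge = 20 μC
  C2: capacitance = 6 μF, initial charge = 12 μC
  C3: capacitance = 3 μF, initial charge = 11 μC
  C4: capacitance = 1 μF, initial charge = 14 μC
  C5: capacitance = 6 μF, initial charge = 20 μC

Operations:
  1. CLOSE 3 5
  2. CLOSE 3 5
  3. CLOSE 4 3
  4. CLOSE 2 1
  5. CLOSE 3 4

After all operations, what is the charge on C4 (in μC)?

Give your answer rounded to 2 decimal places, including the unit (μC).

Initial: C1(1μF, Q=20μC, V=20.00V), C2(6μF, Q=12μC, V=2.00V), C3(3μF, Q=11μC, V=3.67V), C4(1μF, Q=14μC, V=14.00V), C5(6μF, Q=20μC, V=3.33V)
Op 1: CLOSE 3-5: Q_total=31.00, C_total=9.00, V=3.44; Q3=10.33, Q5=20.67; dissipated=0.111
Op 2: CLOSE 3-5: Q_total=31.00, C_total=9.00, V=3.44; Q3=10.33, Q5=20.67; dissipated=0.000
Op 3: CLOSE 4-3: Q_total=24.33, C_total=4.00, V=6.08; Q4=6.08, Q3=18.25; dissipated=41.782
Op 4: CLOSE 2-1: Q_total=32.00, C_total=7.00, V=4.57; Q2=27.43, Q1=4.57; dissipated=138.857
Op 5: CLOSE 3-4: Q_total=24.33, C_total=4.00, V=6.08; Q3=18.25, Q4=6.08; dissipated=0.000
Final charges: Q1=4.57, Q2=27.43, Q3=18.25, Q4=6.08, Q5=20.67

Answer: 6.08 μC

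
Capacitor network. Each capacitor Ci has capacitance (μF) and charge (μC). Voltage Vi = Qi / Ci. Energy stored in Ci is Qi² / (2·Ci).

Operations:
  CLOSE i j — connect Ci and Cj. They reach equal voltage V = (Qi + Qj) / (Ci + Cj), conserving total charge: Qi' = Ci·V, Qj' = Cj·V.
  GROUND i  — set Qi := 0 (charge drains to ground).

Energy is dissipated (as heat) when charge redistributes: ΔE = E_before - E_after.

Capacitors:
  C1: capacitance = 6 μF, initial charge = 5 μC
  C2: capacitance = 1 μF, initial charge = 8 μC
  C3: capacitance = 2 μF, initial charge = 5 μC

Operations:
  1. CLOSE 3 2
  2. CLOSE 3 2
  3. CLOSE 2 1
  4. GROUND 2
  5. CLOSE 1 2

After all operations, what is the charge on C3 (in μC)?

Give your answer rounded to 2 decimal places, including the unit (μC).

Answer: 8.67 μC

Derivation:
Initial: C1(6μF, Q=5μC, V=0.83V), C2(1μF, Q=8μC, V=8.00V), C3(2μF, Q=5μC, V=2.50V)
Op 1: CLOSE 3-2: Q_total=13.00, C_total=3.00, V=4.33; Q3=8.67, Q2=4.33; dissipated=10.083
Op 2: CLOSE 3-2: Q_total=13.00, C_total=3.00, V=4.33; Q3=8.67, Q2=4.33; dissipated=0.000
Op 3: CLOSE 2-1: Q_total=9.33, C_total=7.00, V=1.33; Q2=1.33, Q1=8.00; dissipated=5.250
Op 4: GROUND 2: Q2=0; energy lost=0.889
Op 5: CLOSE 1-2: Q_total=8.00, C_total=7.00, V=1.14; Q1=6.86, Q2=1.14; dissipated=0.762
Final charges: Q1=6.86, Q2=1.14, Q3=8.67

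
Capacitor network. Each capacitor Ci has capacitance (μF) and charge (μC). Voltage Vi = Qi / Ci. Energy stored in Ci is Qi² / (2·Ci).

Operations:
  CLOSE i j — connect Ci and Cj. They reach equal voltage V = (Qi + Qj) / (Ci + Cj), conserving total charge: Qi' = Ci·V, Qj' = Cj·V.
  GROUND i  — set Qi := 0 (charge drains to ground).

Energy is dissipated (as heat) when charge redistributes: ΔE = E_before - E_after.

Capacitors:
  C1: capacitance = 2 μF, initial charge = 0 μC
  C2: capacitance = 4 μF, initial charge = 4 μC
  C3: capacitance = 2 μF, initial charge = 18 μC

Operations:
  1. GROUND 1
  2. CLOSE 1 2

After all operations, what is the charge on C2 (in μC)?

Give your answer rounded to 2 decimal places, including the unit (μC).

Answer: 2.67 μC

Derivation:
Initial: C1(2μF, Q=0μC, V=0.00V), C2(4μF, Q=4μC, V=1.00V), C3(2μF, Q=18μC, V=9.00V)
Op 1: GROUND 1: Q1=0; energy lost=0.000
Op 2: CLOSE 1-2: Q_total=4.00, C_total=6.00, V=0.67; Q1=1.33, Q2=2.67; dissipated=0.667
Final charges: Q1=1.33, Q2=2.67, Q3=18.00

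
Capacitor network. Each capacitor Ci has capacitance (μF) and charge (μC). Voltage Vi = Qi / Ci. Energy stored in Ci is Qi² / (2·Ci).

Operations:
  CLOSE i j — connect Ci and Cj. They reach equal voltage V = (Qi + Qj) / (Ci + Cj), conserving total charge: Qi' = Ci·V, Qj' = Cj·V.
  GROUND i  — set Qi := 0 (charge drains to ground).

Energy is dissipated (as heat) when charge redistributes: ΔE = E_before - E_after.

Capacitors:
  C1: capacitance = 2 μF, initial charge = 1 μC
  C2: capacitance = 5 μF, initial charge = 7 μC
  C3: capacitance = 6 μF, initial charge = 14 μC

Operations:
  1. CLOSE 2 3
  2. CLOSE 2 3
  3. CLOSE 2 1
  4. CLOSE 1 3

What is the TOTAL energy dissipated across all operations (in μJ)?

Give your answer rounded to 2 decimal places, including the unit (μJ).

Initial: C1(2μF, Q=1μC, V=0.50V), C2(5μF, Q=7μC, V=1.40V), C3(6μF, Q=14μC, V=2.33V)
Op 1: CLOSE 2-3: Q_total=21.00, C_total=11.00, V=1.91; Q2=9.55, Q3=11.45; dissipated=1.188
Op 2: CLOSE 2-3: Q_total=21.00, C_total=11.00, V=1.91; Q2=9.55, Q3=11.45; dissipated=0.000
Op 3: CLOSE 2-1: Q_total=10.55, C_total=7.00, V=1.51; Q2=7.53, Q1=3.01; dissipated=1.418
Op 4: CLOSE 1-3: Q_total=14.47, C_total=8.00, V=1.81; Q1=3.62, Q3=10.85; dissipated=0.122
Total dissipated: 2.728 μJ

Answer: 2.73 μJ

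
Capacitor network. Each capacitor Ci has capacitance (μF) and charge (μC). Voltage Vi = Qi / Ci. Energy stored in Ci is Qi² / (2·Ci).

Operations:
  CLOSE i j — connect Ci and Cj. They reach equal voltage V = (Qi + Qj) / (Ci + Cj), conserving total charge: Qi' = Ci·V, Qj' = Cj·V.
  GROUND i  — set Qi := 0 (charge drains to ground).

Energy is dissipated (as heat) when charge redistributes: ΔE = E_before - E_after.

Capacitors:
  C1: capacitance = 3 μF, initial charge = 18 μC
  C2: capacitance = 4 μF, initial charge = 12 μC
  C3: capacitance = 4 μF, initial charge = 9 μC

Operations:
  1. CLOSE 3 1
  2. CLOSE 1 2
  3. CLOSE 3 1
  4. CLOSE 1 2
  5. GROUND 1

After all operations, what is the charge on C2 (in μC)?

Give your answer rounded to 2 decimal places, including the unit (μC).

Initial: C1(3μF, Q=18μC, V=6.00V), C2(4μF, Q=12μC, V=3.00V), C3(4μF, Q=9μC, V=2.25V)
Op 1: CLOSE 3-1: Q_total=27.00, C_total=7.00, V=3.86; Q3=15.43, Q1=11.57; dissipated=12.054
Op 2: CLOSE 1-2: Q_total=23.57, C_total=7.00, V=3.37; Q1=10.10, Q2=13.47; dissipated=0.630
Op 3: CLOSE 3-1: Q_total=25.53, C_total=7.00, V=3.65; Q3=14.59, Q1=10.94; dissipated=0.206
Op 4: CLOSE 1-2: Q_total=24.41, C_total=7.00, V=3.49; Q1=10.46, Q2=13.95; dissipated=0.067
Op 5: GROUND 1: Q1=0; energy lost=18.242
Final charges: Q1=0.00, Q2=13.95, Q3=14.59

Answer: 13.95 μC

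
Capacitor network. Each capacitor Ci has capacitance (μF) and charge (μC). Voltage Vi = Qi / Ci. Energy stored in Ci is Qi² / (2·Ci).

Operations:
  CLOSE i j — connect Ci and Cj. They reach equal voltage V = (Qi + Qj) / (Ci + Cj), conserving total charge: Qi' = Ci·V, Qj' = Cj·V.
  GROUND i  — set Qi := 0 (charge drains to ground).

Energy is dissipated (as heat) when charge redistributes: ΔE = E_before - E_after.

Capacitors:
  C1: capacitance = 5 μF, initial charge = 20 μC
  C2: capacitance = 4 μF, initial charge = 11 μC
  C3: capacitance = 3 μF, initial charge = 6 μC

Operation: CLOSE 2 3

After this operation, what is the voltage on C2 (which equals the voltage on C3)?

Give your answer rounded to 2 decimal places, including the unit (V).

Initial: C1(5μF, Q=20μC, V=4.00V), C2(4μF, Q=11μC, V=2.75V), C3(3μF, Q=6μC, V=2.00V)
Op 1: CLOSE 2-3: Q_total=17.00, C_total=7.00, V=2.43; Q2=9.71, Q3=7.29; dissipated=0.482

Answer: 2.43 V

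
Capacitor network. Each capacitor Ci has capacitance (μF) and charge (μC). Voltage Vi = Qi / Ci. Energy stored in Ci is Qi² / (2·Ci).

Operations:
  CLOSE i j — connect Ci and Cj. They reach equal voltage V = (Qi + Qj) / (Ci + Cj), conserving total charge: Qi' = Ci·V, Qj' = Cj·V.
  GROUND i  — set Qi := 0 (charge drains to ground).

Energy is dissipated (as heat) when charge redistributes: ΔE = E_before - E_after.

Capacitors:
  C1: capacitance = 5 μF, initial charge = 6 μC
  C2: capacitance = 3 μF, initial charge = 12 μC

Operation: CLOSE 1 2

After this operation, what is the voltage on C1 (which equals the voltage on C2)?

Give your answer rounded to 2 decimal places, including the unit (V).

Initial: C1(5μF, Q=6μC, V=1.20V), C2(3μF, Q=12μC, V=4.00V)
Op 1: CLOSE 1-2: Q_total=18.00, C_total=8.00, V=2.25; Q1=11.25, Q2=6.75; dissipated=7.350

Answer: 2.25 V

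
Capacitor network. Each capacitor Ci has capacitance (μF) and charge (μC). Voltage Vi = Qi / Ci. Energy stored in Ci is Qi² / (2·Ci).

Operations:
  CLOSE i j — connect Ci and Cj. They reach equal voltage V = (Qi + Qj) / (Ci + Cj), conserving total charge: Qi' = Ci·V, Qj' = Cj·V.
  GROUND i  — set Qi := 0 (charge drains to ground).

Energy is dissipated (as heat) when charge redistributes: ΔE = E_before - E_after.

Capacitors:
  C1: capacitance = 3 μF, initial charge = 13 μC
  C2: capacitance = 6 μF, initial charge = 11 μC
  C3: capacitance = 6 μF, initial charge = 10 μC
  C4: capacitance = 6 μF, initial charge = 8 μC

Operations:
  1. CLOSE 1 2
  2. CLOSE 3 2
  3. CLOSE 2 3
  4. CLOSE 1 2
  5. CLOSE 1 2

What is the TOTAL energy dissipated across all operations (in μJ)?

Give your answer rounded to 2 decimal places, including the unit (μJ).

Answer: 8.00 μJ

Derivation:
Initial: C1(3μF, Q=13μC, V=4.33V), C2(6μF, Q=11μC, V=1.83V), C3(6μF, Q=10μC, V=1.67V), C4(6μF, Q=8μC, V=1.33V)
Op 1: CLOSE 1-2: Q_total=24.00, C_total=9.00, V=2.67; Q1=8.00, Q2=16.00; dissipated=6.250
Op 2: CLOSE 3-2: Q_total=26.00, C_total=12.00, V=2.17; Q3=13.00, Q2=13.00; dissipated=1.500
Op 3: CLOSE 2-3: Q_total=26.00, C_total=12.00, V=2.17; Q2=13.00, Q3=13.00; dissipated=0.000
Op 4: CLOSE 1-2: Q_total=21.00, C_total=9.00, V=2.33; Q1=7.00, Q2=14.00; dissipated=0.250
Op 5: CLOSE 1-2: Q_total=21.00, C_total=9.00, V=2.33; Q1=7.00, Q2=14.00; dissipated=0.000
Total dissipated: 8.000 μJ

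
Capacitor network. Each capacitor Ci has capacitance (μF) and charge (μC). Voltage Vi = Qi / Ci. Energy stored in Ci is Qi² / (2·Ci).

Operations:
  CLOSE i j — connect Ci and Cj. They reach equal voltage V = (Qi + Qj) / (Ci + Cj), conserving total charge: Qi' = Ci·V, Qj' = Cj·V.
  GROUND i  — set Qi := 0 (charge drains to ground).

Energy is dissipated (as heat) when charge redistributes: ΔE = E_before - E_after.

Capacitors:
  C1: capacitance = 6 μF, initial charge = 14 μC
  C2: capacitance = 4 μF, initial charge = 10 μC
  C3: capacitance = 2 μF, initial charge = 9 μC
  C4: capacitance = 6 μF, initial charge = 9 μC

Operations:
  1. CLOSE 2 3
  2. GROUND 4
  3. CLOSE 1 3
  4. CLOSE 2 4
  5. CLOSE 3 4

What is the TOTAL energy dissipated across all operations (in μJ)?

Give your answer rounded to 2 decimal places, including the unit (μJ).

Initial: C1(6μF, Q=14μC, V=2.33V), C2(4μF, Q=10μC, V=2.50V), C3(2μF, Q=9μC, V=4.50V), C4(6μF, Q=9μC, V=1.50V)
Op 1: CLOSE 2-3: Q_total=19.00, C_total=6.00, V=3.17; Q2=12.67, Q3=6.33; dissipated=2.667
Op 2: GROUND 4: Q4=0; energy lost=6.750
Op 3: CLOSE 1-3: Q_total=20.33, C_total=8.00, V=2.54; Q1=15.25, Q3=5.08; dissipated=0.521
Op 4: CLOSE 2-4: Q_total=12.67, C_total=10.00, V=1.27; Q2=5.07, Q4=7.60; dissipated=12.033
Op 5: CLOSE 3-4: Q_total=12.68, C_total=8.00, V=1.59; Q3=3.17, Q4=9.51; dissipated=1.219
Total dissipated: 23.190 μJ

Answer: 23.19 μJ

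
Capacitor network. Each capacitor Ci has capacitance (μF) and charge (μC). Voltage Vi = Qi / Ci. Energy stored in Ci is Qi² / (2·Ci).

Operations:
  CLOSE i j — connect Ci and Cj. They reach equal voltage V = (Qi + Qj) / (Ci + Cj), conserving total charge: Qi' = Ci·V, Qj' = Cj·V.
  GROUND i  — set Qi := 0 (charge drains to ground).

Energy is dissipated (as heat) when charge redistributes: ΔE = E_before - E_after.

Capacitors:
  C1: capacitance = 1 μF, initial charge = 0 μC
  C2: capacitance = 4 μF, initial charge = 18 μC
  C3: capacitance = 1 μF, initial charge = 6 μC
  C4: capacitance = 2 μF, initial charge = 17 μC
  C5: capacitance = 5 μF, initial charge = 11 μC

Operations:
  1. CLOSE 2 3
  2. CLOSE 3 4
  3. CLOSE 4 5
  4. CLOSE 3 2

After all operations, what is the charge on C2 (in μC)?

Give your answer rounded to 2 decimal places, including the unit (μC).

Answer: 21.17 μC

Derivation:
Initial: C1(1μF, Q=0μC, V=0.00V), C2(4μF, Q=18μC, V=4.50V), C3(1μF, Q=6μC, V=6.00V), C4(2μF, Q=17μC, V=8.50V), C5(5μF, Q=11μC, V=2.20V)
Op 1: CLOSE 2-3: Q_total=24.00, C_total=5.00, V=4.80; Q2=19.20, Q3=4.80; dissipated=0.900
Op 2: CLOSE 3-4: Q_total=21.80, C_total=3.00, V=7.27; Q3=7.27, Q4=14.53; dissipated=4.563
Op 3: CLOSE 4-5: Q_total=25.53, C_total=7.00, V=3.65; Q4=7.30, Q5=18.24; dissipated=18.337
Op 4: CLOSE 3-2: Q_total=26.47, C_total=5.00, V=5.29; Q3=5.29, Q2=21.17; dissipated=2.434
Final charges: Q1=0.00, Q2=21.17, Q3=5.29, Q4=7.30, Q5=18.24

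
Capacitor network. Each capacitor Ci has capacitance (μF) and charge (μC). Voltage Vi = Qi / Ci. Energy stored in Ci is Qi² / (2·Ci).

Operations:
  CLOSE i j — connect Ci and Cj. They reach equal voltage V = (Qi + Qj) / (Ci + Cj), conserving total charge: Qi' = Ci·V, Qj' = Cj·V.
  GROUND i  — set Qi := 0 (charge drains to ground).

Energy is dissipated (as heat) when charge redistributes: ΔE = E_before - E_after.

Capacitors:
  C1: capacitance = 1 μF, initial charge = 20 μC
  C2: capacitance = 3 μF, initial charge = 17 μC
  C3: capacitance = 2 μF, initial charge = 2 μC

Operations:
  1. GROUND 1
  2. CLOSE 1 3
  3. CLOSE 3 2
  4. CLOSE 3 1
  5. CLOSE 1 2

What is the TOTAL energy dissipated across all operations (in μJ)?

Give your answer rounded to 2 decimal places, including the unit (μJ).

Initial: C1(1μF, Q=20μC, V=20.00V), C2(3μF, Q=17μC, V=5.67V), C3(2μF, Q=2μC, V=1.00V)
Op 1: GROUND 1: Q1=0; energy lost=200.000
Op 2: CLOSE 1-3: Q_total=2.00, C_total=3.00, V=0.67; Q1=0.67, Q3=1.33; dissipated=0.333
Op 3: CLOSE 3-2: Q_total=18.33, C_total=5.00, V=3.67; Q3=7.33, Q2=11.00; dissipated=15.000
Op 4: CLOSE 3-1: Q_total=8.00, C_total=3.00, V=2.67; Q3=5.33, Q1=2.67; dissipated=3.000
Op 5: CLOSE 1-2: Q_total=13.67, C_total=4.00, V=3.42; Q1=3.42, Q2=10.25; dissipated=0.375
Total dissipated: 218.708 μJ

Answer: 218.71 μJ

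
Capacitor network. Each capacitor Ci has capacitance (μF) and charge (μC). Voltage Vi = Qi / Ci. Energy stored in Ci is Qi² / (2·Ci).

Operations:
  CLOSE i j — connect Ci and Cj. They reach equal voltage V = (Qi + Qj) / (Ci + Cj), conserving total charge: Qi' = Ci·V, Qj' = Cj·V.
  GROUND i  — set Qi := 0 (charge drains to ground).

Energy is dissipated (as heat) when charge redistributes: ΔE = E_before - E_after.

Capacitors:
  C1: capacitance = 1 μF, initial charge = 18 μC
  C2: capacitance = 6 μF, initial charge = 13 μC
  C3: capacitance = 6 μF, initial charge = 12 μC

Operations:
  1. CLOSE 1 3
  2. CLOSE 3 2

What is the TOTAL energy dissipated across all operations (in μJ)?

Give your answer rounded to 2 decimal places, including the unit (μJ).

Answer: 116.45 μJ

Derivation:
Initial: C1(1μF, Q=18μC, V=18.00V), C2(6μF, Q=13μC, V=2.17V), C3(6μF, Q=12μC, V=2.00V)
Op 1: CLOSE 1-3: Q_total=30.00, C_total=7.00, V=4.29; Q1=4.29, Q3=25.71; dissipated=109.714
Op 2: CLOSE 3-2: Q_total=38.71, C_total=12.00, V=3.23; Q3=19.36, Q2=19.36; dissipated=6.736
Total dissipated: 116.450 μJ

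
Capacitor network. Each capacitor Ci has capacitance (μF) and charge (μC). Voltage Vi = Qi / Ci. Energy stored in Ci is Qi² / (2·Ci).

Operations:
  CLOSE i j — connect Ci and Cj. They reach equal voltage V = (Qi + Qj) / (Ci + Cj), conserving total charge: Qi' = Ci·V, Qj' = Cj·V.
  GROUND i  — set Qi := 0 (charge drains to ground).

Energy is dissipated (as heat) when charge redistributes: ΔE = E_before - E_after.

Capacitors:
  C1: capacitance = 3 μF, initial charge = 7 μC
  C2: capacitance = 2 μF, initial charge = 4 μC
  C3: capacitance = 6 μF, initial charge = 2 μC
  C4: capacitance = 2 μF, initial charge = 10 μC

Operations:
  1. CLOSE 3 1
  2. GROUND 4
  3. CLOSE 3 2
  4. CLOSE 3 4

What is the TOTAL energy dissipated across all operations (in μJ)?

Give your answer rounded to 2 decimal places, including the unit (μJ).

Initial: C1(3μF, Q=7μC, V=2.33V), C2(2μF, Q=4μC, V=2.00V), C3(6μF, Q=2μC, V=0.33V), C4(2μF, Q=10μC, V=5.00V)
Op 1: CLOSE 3-1: Q_total=9.00, C_total=9.00, V=1.00; Q3=6.00, Q1=3.00; dissipated=4.000
Op 2: GROUND 4: Q4=0; energy lost=25.000
Op 3: CLOSE 3-2: Q_total=10.00, C_total=8.00, V=1.25; Q3=7.50, Q2=2.50; dissipated=0.750
Op 4: CLOSE 3-4: Q_total=7.50, C_total=8.00, V=0.94; Q3=5.62, Q4=1.88; dissipated=1.172
Total dissipated: 30.922 μJ

Answer: 30.92 μJ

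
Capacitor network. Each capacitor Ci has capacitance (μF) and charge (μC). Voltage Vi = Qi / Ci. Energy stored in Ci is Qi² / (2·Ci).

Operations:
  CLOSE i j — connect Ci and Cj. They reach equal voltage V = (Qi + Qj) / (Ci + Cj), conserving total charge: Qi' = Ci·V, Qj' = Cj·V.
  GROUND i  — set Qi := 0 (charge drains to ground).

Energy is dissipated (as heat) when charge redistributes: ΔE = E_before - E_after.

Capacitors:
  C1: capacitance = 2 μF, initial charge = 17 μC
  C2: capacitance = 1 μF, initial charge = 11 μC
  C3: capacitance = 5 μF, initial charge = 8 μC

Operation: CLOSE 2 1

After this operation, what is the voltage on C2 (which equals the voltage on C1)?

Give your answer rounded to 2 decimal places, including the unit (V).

Answer: 9.33 V

Derivation:
Initial: C1(2μF, Q=17μC, V=8.50V), C2(1μF, Q=11μC, V=11.00V), C3(5μF, Q=8μC, V=1.60V)
Op 1: CLOSE 2-1: Q_total=28.00, C_total=3.00, V=9.33; Q2=9.33, Q1=18.67; dissipated=2.083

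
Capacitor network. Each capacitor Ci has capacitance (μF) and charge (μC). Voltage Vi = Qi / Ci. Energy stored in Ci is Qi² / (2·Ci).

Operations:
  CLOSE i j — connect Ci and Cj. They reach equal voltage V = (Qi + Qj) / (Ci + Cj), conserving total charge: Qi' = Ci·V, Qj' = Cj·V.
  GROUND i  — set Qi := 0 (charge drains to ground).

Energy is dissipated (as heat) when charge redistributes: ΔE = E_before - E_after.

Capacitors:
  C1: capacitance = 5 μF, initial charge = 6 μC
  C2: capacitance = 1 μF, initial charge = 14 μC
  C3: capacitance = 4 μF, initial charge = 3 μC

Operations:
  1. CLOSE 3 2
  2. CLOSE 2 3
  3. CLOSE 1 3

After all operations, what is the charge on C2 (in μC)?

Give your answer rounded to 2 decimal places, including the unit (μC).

Answer: 3.40 μC

Derivation:
Initial: C1(5μF, Q=6μC, V=1.20V), C2(1μF, Q=14μC, V=14.00V), C3(4μF, Q=3μC, V=0.75V)
Op 1: CLOSE 3-2: Q_total=17.00, C_total=5.00, V=3.40; Q3=13.60, Q2=3.40; dissipated=70.225
Op 2: CLOSE 2-3: Q_total=17.00, C_total=5.00, V=3.40; Q2=3.40, Q3=13.60; dissipated=0.000
Op 3: CLOSE 1-3: Q_total=19.60, C_total=9.00, V=2.18; Q1=10.89, Q3=8.71; dissipated=5.378
Final charges: Q1=10.89, Q2=3.40, Q3=8.71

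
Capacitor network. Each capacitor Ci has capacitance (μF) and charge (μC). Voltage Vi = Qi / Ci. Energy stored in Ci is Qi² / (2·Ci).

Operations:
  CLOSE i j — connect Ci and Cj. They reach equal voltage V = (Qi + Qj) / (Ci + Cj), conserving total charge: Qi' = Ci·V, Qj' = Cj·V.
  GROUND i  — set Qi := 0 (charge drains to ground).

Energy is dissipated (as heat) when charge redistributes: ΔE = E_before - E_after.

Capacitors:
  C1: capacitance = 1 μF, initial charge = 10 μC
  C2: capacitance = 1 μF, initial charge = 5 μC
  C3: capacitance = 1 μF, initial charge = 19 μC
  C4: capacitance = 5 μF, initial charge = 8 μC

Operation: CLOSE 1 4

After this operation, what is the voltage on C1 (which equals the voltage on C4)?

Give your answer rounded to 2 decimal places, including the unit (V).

Answer: 3.00 V

Derivation:
Initial: C1(1μF, Q=10μC, V=10.00V), C2(1μF, Q=5μC, V=5.00V), C3(1μF, Q=19μC, V=19.00V), C4(5μF, Q=8μC, V=1.60V)
Op 1: CLOSE 1-4: Q_total=18.00, C_total=6.00, V=3.00; Q1=3.00, Q4=15.00; dissipated=29.400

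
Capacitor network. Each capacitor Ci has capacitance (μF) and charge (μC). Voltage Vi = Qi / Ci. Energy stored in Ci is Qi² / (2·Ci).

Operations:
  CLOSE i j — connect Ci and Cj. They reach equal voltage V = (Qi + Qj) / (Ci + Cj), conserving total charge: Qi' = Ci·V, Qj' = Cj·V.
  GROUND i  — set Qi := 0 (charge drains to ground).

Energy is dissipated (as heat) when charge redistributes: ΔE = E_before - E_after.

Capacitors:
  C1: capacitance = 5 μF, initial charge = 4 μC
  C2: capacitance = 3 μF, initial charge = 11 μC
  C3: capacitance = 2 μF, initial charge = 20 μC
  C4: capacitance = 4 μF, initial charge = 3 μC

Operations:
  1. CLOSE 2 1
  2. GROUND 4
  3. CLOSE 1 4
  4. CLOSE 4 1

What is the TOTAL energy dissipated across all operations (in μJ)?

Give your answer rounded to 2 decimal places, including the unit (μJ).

Initial: C1(5μF, Q=4μC, V=0.80V), C2(3μF, Q=11μC, V=3.67V), C3(2μF, Q=20μC, V=10.00V), C4(4μF, Q=3μC, V=0.75V)
Op 1: CLOSE 2-1: Q_total=15.00, C_total=8.00, V=1.88; Q2=5.62, Q1=9.38; dissipated=7.704
Op 2: GROUND 4: Q4=0; energy lost=1.125
Op 3: CLOSE 1-4: Q_total=9.38, C_total=9.00, V=1.04; Q1=5.21, Q4=4.17; dissipated=3.906
Op 4: CLOSE 4-1: Q_total=9.38, C_total=9.00, V=1.04; Q4=4.17, Q1=5.21; dissipated=0.000
Total dissipated: 12.735 μJ

Answer: 12.74 μJ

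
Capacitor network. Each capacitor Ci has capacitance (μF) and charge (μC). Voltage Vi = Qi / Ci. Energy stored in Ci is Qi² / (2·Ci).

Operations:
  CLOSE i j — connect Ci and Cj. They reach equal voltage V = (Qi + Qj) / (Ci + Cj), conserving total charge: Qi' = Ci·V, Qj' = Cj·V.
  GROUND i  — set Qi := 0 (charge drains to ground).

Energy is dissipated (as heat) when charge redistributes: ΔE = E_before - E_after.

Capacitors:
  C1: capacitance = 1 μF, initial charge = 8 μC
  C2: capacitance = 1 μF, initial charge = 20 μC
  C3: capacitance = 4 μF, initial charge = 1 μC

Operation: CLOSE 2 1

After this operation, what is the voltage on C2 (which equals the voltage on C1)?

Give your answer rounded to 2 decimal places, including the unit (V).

Initial: C1(1μF, Q=8μC, V=8.00V), C2(1μF, Q=20μC, V=20.00V), C3(4μF, Q=1μC, V=0.25V)
Op 1: CLOSE 2-1: Q_total=28.00, C_total=2.00, V=14.00; Q2=14.00, Q1=14.00; dissipated=36.000

Answer: 14.00 V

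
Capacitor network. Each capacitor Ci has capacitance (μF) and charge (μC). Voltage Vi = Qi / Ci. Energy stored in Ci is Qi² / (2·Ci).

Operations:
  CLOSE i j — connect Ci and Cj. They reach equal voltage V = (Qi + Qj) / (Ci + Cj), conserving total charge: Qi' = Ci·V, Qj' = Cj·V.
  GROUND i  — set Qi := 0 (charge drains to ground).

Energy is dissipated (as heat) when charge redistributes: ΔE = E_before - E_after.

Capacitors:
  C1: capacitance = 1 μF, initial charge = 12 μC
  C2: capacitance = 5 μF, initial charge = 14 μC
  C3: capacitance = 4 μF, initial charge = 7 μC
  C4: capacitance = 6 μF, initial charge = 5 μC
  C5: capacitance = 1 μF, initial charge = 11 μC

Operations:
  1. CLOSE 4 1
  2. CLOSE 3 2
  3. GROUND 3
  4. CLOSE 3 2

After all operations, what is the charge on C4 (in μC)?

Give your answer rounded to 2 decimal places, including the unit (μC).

Answer: 14.57 μC

Derivation:
Initial: C1(1μF, Q=12μC, V=12.00V), C2(5μF, Q=14μC, V=2.80V), C3(4μF, Q=7μC, V=1.75V), C4(6μF, Q=5μC, V=0.83V), C5(1μF, Q=11μC, V=11.00V)
Op 1: CLOSE 4-1: Q_total=17.00, C_total=7.00, V=2.43; Q4=14.57, Q1=2.43; dissipated=53.440
Op 2: CLOSE 3-2: Q_total=21.00, C_total=9.00, V=2.33; Q3=9.33, Q2=11.67; dissipated=1.225
Op 3: GROUND 3: Q3=0; energy lost=10.889
Op 4: CLOSE 3-2: Q_total=11.67, C_total=9.00, V=1.30; Q3=5.19, Q2=6.48; dissipated=6.049
Final charges: Q1=2.43, Q2=6.48, Q3=5.19, Q4=14.57, Q5=11.00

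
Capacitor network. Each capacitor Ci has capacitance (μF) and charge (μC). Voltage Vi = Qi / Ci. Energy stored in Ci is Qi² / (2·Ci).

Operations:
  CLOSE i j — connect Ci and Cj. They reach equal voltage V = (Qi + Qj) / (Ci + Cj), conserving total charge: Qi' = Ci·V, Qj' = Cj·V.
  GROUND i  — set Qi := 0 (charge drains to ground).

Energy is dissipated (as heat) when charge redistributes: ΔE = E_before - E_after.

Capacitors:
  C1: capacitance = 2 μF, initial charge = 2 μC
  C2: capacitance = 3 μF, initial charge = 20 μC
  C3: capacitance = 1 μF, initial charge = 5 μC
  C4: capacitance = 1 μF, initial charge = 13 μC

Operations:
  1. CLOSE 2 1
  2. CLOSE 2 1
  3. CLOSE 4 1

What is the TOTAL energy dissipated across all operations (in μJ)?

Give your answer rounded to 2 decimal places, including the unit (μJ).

Answer: 43.92 μJ

Derivation:
Initial: C1(2μF, Q=2μC, V=1.00V), C2(3μF, Q=20μC, V=6.67V), C3(1μF, Q=5μC, V=5.00V), C4(1μF, Q=13μC, V=13.00V)
Op 1: CLOSE 2-1: Q_total=22.00, C_total=5.00, V=4.40; Q2=13.20, Q1=8.80; dissipated=19.267
Op 2: CLOSE 2-1: Q_total=22.00, C_total=5.00, V=4.40; Q2=13.20, Q1=8.80; dissipated=0.000
Op 3: CLOSE 4-1: Q_total=21.80, C_total=3.00, V=7.27; Q4=7.27, Q1=14.53; dissipated=24.653
Total dissipated: 43.920 μJ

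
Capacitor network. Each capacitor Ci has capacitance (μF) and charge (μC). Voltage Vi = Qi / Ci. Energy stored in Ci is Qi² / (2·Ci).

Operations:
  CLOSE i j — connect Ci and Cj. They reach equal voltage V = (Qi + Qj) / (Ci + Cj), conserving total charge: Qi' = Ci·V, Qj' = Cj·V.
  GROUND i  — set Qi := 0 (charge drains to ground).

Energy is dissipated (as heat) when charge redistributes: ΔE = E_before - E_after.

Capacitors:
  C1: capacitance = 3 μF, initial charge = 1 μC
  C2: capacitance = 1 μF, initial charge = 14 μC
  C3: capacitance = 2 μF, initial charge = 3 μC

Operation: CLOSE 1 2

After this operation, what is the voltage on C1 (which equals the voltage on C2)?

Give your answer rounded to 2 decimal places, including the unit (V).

Answer: 3.75 V

Derivation:
Initial: C1(3μF, Q=1μC, V=0.33V), C2(1μF, Q=14μC, V=14.00V), C3(2μF, Q=3μC, V=1.50V)
Op 1: CLOSE 1-2: Q_total=15.00, C_total=4.00, V=3.75; Q1=11.25, Q2=3.75; dissipated=70.042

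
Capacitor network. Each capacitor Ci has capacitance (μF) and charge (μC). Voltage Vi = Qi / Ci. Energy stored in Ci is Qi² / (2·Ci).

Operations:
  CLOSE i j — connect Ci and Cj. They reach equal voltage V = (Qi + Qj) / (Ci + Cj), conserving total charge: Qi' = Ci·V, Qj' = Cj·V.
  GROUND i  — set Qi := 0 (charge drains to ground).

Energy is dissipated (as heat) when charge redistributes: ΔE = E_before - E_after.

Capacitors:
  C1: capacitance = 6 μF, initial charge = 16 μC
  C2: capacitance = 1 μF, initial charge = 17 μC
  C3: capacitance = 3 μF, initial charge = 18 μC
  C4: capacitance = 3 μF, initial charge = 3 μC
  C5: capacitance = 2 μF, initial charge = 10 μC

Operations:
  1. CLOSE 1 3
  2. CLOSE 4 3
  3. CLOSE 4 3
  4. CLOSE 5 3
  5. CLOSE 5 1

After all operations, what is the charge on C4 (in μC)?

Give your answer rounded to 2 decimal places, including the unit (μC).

Answer: 7.17 μC

Derivation:
Initial: C1(6μF, Q=16μC, V=2.67V), C2(1μF, Q=17μC, V=17.00V), C3(3μF, Q=18μC, V=6.00V), C4(3μF, Q=3μC, V=1.00V), C5(2μF, Q=10μC, V=5.00V)
Op 1: CLOSE 1-3: Q_total=34.00, C_total=9.00, V=3.78; Q1=22.67, Q3=11.33; dissipated=11.111
Op 2: CLOSE 4-3: Q_total=14.33, C_total=6.00, V=2.39; Q4=7.17, Q3=7.17; dissipated=5.787
Op 3: CLOSE 4-3: Q_total=14.33, C_total=6.00, V=2.39; Q4=7.17, Q3=7.17; dissipated=0.000
Op 4: CLOSE 5-3: Q_total=17.17, C_total=5.00, V=3.43; Q5=6.87, Q3=10.30; dissipated=4.091
Op 5: CLOSE 5-1: Q_total=29.53, C_total=8.00, V=3.69; Q5=7.38, Q1=22.15; dissipated=0.089
Final charges: Q1=22.15, Q2=17.00, Q3=10.30, Q4=7.17, Q5=7.38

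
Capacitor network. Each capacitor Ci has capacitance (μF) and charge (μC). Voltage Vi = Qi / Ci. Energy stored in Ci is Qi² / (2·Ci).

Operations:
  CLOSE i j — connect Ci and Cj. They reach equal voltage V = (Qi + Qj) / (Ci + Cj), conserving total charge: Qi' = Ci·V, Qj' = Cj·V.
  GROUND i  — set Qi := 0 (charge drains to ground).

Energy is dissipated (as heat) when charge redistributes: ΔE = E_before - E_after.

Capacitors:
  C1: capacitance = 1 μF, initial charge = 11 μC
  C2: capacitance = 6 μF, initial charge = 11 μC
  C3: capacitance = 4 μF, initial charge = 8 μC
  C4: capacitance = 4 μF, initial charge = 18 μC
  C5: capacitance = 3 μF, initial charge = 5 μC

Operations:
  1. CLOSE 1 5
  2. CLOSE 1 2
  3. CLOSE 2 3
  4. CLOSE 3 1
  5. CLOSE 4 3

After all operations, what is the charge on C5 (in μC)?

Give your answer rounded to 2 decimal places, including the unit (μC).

Initial: C1(1μF, Q=11μC, V=11.00V), C2(6μF, Q=11μC, V=1.83V), C3(4μF, Q=8μC, V=2.00V), C4(4μF, Q=18μC, V=4.50V), C5(3μF, Q=5μC, V=1.67V)
Op 1: CLOSE 1-5: Q_total=16.00, C_total=4.00, V=4.00; Q1=4.00, Q5=12.00; dissipated=32.667
Op 2: CLOSE 1-2: Q_total=15.00, C_total=7.00, V=2.14; Q1=2.14, Q2=12.86; dissipated=2.012
Op 3: CLOSE 2-3: Q_total=20.86, C_total=10.00, V=2.09; Q2=12.51, Q3=8.34; dissipated=0.024
Op 4: CLOSE 3-1: Q_total=10.49, C_total=5.00, V=2.10; Q3=8.39, Q1=2.10; dissipated=0.001
Op 5: CLOSE 4-3: Q_total=26.39, C_total=8.00, V=3.30; Q4=13.19, Q3=13.19; dissipated=5.774
Final charges: Q1=2.10, Q2=12.51, Q3=13.19, Q4=13.19, Q5=12.00

Answer: 12.00 μC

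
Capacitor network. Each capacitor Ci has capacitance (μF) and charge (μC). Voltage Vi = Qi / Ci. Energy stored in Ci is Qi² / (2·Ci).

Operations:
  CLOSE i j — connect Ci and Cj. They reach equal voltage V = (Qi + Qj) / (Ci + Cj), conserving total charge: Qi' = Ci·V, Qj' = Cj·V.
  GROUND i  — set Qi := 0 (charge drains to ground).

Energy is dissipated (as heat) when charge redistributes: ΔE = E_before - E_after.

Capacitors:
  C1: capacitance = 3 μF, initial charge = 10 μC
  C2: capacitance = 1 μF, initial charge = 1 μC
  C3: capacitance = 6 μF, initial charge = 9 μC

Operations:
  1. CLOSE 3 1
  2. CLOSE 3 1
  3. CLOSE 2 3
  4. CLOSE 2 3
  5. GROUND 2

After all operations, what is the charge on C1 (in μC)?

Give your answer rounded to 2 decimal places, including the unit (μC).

Answer: 6.33 μC

Derivation:
Initial: C1(3μF, Q=10μC, V=3.33V), C2(1μF, Q=1μC, V=1.00V), C3(6μF, Q=9μC, V=1.50V)
Op 1: CLOSE 3-1: Q_total=19.00, C_total=9.00, V=2.11; Q3=12.67, Q1=6.33; dissipated=3.361
Op 2: CLOSE 3-1: Q_total=19.00, C_total=9.00, V=2.11; Q3=12.67, Q1=6.33; dissipated=0.000
Op 3: CLOSE 2-3: Q_total=13.67, C_total=7.00, V=1.95; Q2=1.95, Q3=11.71; dissipated=0.529
Op 4: CLOSE 2-3: Q_total=13.67, C_total=7.00, V=1.95; Q2=1.95, Q3=11.71; dissipated=0.000
Op 5: GROUND 2: Q2=0; energy lost=1.906
Final charges: Q1=6.33, Q2=0.00, Q3=11.71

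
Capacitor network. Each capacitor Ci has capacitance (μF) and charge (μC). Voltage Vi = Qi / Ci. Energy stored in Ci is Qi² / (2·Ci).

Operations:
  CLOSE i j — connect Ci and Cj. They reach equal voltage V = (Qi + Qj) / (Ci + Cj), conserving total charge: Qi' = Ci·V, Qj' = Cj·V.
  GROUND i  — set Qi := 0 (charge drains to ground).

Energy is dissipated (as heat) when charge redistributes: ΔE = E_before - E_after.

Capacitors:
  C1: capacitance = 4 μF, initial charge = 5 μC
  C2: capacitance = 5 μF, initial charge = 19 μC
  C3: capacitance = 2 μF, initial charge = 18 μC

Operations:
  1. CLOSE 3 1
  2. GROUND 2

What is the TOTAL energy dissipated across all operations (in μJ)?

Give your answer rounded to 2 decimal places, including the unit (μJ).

Initial: C1(4μF, Q=5μC, V=1.25V), C2(5μF, Q=19μC, V=3.80V), C3(2μF, Q=18μC, V=9.00V)
Op 1: CLOSE 3-1: Q_total=23.00, C_total=6.00, V=3.83; Q3=7.67, Q1=15.33; dissipated=40.042
Op 2: GROUND 2: Q2=0; energy lost=36.100
Total dissipated: 76.142 μJ

Answer: 76.14 μJ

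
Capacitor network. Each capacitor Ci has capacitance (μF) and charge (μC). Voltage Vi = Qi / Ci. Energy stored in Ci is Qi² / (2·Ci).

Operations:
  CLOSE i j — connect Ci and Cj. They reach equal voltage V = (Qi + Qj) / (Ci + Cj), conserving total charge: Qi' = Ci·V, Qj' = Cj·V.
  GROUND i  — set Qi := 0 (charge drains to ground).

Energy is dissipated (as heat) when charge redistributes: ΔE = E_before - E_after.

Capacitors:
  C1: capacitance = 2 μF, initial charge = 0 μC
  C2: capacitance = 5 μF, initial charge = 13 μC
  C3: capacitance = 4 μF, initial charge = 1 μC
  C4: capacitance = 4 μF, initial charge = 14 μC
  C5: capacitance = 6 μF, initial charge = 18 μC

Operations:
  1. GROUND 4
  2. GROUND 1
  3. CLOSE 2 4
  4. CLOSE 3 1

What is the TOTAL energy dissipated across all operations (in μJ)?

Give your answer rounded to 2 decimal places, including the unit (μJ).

Initial: C1(2μF, Q=0μC, V=0.00V), C2(5μF, Q=13μC, V=2.60V), C3(4μF, Q=1μC, V=0.25V), C4(4μF, Q=14μC, V=3.50V), C5(6μF, Q=18μC, V=3.00V)
Op 1: GROUND 4: Q4=0; energy lost=24.500
Op 2: GROUND 1: Q1=0; energy lost=0.000
Op 3: CLOSE 2-4: Q_total=13.00, C_total=9.00, V=1.44; Q2=7.22, Q4=5.78; dissipated=7.511
Op 4: CLOSE 3-1: Q_total=1.00, C_total=6.00, V=0.17; Q3=0.67, Q1=0.33; dissipated=0.042
Total dissipated: 32.053 μJ

Answer: 32.05 μJ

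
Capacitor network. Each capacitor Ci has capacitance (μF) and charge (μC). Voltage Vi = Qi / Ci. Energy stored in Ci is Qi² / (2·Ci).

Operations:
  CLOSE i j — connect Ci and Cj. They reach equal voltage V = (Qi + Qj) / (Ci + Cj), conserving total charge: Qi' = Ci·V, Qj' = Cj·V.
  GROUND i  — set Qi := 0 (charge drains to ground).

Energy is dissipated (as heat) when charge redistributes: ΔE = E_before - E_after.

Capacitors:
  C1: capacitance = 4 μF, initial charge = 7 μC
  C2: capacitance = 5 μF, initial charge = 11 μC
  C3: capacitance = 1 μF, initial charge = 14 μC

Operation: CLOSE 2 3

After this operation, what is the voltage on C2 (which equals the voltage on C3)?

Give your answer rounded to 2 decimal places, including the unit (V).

Answer: 4.17 V

Derivation:
Initial: C1(4μF, Q=7μC, V=1.75V), C2(5μF, Q=11μC, V=2.20V), C3(1μF, Q=14μC, V=14.00V)
Op 1: CLOSE 2-3: Q_total=25.00, C_total=6.00, V=4.17; Q2=20.83, Q3=4.17; dissipated=58.017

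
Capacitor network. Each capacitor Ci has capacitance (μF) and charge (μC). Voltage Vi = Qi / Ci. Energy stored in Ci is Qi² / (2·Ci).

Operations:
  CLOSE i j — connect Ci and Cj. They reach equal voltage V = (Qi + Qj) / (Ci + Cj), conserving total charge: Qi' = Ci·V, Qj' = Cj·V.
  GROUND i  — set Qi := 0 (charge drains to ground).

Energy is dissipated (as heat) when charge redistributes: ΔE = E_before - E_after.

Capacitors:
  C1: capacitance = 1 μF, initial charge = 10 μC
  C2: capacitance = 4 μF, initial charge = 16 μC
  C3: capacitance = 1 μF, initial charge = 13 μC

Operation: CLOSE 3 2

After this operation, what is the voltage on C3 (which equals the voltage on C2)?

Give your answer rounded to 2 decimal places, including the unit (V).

Initial: C1(1μF, Q=10μC, V=10.00V), C2(4μF, Q=16μC, V=4.00V), C3(1μF, Q=13μC, V=13.00V)
Op 1: CLOSE 3-2: Q_total=29.00, C_total=5.00, V=5.80; Q3=5.80, Q2=23.20; dissipated=32.400

Answer: 5.80 V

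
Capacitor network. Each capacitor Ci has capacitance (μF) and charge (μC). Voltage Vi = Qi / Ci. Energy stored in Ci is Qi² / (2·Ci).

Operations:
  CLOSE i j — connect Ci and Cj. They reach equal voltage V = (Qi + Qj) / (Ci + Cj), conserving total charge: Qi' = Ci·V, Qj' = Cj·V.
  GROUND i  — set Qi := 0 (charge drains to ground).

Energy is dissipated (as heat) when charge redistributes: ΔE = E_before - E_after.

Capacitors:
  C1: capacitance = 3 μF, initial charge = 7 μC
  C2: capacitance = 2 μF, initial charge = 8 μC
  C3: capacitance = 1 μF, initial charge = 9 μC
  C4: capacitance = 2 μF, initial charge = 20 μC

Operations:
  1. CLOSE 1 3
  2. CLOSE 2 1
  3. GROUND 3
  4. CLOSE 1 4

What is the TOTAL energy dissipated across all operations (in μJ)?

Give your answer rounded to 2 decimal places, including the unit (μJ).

Answer: 46.27 μJ

Derivation:
Initial: C1(3μF, Q=7μC, V=2.33V), C2(2μF, Q=8μC, V=4.00V), C3(1μF, Q=9μC, V=9.00V), C4(2μF, Q=20μC, V=10.00V)
Op 1: CLOSE 1-3: Q_total=16.00, C_total=4.00, V=4.00; Q1=12.00, Q3=4.00; dissipated=16.667
Op 2: CLOSE 2-1: Q_total=20.00, C_total=5.00, V=4.00; Q2=8.00, Q1=12.00; dissipated=0.000
Op 3: GROUND 3: Q3=0; energy lost=8.000
Op 4: CLOSE 1-4: Q_total=32.00, C_total=5.00, V=6.40; Q1=19.20, Q4=12.80; dissipated=21.600
Total dissipated: 46.267 μJ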